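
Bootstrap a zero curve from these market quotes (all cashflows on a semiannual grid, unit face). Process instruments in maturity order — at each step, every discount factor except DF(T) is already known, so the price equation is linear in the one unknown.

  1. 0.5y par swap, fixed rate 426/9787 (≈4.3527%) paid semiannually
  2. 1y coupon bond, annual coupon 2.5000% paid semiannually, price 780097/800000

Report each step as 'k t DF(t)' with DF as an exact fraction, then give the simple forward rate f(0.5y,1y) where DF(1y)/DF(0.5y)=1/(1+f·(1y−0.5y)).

step 1 [0.5y] swap r/2=213/9787: DF=(1 − 213/9787·(0))/(1+213/9787) = 9787/10000 ≈ 0.978700
step 2 [1y] bond c/2=1/80: DF=(780097/800000 − 1/80·(0.978700))/(1+1/80) = 951/1000 ≈ 0.951000

1 1/2 9787/10000
2 1 951/1000
f(0.5y,1y) = ((9787/10000)/(951/1000) − 1)/(1/2) = 277/4755 ≈ 5.8254%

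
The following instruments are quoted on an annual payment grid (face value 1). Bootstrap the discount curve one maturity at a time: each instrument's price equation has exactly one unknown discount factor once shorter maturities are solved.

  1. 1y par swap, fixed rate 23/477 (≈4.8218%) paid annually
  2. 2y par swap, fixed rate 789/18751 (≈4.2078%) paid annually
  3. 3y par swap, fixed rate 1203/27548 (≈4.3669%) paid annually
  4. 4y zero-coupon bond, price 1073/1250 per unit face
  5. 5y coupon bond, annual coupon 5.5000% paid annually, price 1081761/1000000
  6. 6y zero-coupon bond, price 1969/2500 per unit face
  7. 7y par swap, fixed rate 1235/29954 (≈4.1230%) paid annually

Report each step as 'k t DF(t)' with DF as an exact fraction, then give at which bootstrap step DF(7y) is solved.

1 1 477/500
2 2 9211/10000
3 3 8797/10000
4 4 1073/1250
5 5 837/1000
6 6 1969/2500
7 7 753/1000
DF(7y) is solved at step 7

step 1 [1y] swap r/1=23/477: DF=(1 − 23/477·(0))/(1+23/477) = 477/500 ≈ 0.954000
step 2 [2y] swap r/1=789/18751: DF=(1 − 789/18751·(0.954000))/(1+789/18751) = 9211/10000 ≈ 0.921100
step 3 [3y] swap r/1=1203/27548: DF=(1 − 1203/27548·(0.954000+0.921100))/(1+1203/27548) = 8797/10000 ≈ 0.879700
step 4 [4y] zero: DF = P = 1073/1250 ≈ 0.858400
step 5 [5y] bond c/1=11/200: DF=(1081761/1000000 − 11/200·(0.954000+0.921100+0.879700+0.858400))/(1+11/200) = 837/1000 ≈ 0.837000
step 6 [6y] zero: DF = P = 1969/2500 ≈ 0.787600
step 7 [7y] swap r/1=1235/29954: DF=(1 − 1235/29954·(0.954000+0.921100+0.879700+0.858400+0.837000+0.787600))/(1+1235/29954) = 753/1000 ≈ 0.753000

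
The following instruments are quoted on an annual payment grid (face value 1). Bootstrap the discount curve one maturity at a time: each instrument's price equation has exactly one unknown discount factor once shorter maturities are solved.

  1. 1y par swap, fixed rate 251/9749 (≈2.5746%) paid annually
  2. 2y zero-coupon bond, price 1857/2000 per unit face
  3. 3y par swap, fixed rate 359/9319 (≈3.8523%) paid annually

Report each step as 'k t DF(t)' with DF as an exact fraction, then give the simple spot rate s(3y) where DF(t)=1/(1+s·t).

1 1 9749/10000
2 2 1857/2000
3 3 8923/10000
s(3y) = (1/(8923/10000) − 1)/(3) = 359/8923 ≈ 4.0233%

step 1 [1y] swap r/1=251/9749: DF=(1 − 251/9749·(0))/(1+251/9749) = 9749/10000 ≈ 0.974900
step 2 [2y] zero: DF = P = 1857/2000 ≈ 0.928500
step 3 [3y] swap r/1=359/9319: DF=(1 − 359/9319·(0.974900+0.928500))/(1+359/9319) = 8923/10000 ≈ 0.892300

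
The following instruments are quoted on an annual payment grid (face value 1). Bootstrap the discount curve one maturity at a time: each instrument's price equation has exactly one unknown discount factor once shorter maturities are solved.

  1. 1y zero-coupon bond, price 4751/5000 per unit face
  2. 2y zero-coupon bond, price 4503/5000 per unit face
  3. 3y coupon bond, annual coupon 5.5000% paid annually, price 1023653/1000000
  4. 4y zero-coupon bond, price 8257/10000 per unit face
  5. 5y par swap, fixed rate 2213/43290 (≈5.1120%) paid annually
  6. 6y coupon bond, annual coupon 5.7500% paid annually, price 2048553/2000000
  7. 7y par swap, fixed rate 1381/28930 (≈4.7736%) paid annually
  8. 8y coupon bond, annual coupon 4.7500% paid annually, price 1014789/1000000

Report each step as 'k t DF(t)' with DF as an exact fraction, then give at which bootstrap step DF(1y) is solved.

1 1 4751/5000
2 2 4503/5000
3 3 4369/5000
4 4 8257/10000
5 5 7787/10000
6 6 1833/2500
7 7 3619/5000
8 8 883/1250
DF(1y) is solved at step 1

step 1 [1y] zero: DF = P = 4751/5000 ≈ 0.950200
step 2 [2y] zero: DF = P = 4503/5000 ≈ 0.900600
step 3 [3y] bond c/1=11/200: DF=(1023653/1000000 − 11/200·(0.950200+0.900600))/(1+11/200) = 4369/5000 ≈ 0.873800
step 4 [4y] zero: DF = P = 8257/10000 ≈ 0.825700
step 5 [5y] swap r/1=2213/43290: DF=(1 − 2213/43290·(0.950200+0.900600+0.873800+0.825700))/(1+2213/43290) = 7787/10000 ≈ 0.778700
step 6 [6y] bond c/1=23/400: DF=(2048553/2000000 − 23/400·(0.950200+0.900600+0.873800+0.825700+0.778700))/(1+23/400) = 1833/2500 ≈ 0.733200
step 7 [7y] swap r/1=1381/28930: DF=(1 − 1381/28930·(0.950200+0.900600+0.873800+0.825700+0.778700+0.733200))/(1+1381/28930) = 3619/5000 ≈ 0.723800
step 8 [8y] bond c/1=19/400: DF=(1014789/1000000 − 19/400·(0.950200+0.900600+0.873800+0.825700+0.778700+0.733200+0.723800))/(1+19/400) = 883/1250 ≈ 0.706400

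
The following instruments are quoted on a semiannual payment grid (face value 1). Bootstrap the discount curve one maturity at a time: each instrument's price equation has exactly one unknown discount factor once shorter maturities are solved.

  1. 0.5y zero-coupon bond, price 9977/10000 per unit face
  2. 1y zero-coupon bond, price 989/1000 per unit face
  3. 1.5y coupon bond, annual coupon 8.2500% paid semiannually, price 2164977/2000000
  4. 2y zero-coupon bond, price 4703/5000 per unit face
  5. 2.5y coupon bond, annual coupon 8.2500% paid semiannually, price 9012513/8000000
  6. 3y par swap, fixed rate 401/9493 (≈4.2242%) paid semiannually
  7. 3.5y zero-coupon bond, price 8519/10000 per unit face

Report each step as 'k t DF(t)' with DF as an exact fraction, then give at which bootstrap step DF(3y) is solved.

1 1/2 9977/10000
2 1 989/1000
3 3/2 9609/10000
4 2 4703/5000
5 5/2 9279/10000
6 3 8797/10000
7 7/2 8519/10000
DF(3y) is solved at step 6

step 1 [0.5y] zero: DF = P = 9977/10000 ≈ 0.997700
step 2 [1y] zero: DF = P = 989/1000 ≈ 0.989000
step 3 [1.5y] bond c/2=33/800: DF=(2164977/2000000 − 33/800·(0.997700+0.989000))/(1+33/800) = 9609/10000 ≈ 0.960900
step 4 [2y] zero: DF = P = 4703/5000 ≈ 0.940600
step 5 [2.5y] bond c/2=33/800: DF=(9012513/8000000 − 33/800·(0.997700+0.989000+0.960900+0.940600))/(1+33/800) = 9279/10000 ≈ 0.927900
step 6 [3y] swap r/2=401/18986: DF=(1 − 401/18986·(0.997700+0.989000+0.960900+0.940600+0.927900))/(1+401/18986) = 8797/10000 ≈ 0.879700
step 7 [3.5y] zero: DF = P = 8519/10000 ≈ 0.851900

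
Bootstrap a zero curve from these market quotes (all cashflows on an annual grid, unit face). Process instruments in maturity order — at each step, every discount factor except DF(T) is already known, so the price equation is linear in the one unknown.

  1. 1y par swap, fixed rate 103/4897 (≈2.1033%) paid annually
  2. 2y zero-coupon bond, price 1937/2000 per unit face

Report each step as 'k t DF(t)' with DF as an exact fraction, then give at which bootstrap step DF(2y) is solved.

step 1 [1y] swap r/1=103/4897: DF=(1 − 103/4897·(0))/(1+103/4897) = 4897/5000 ≈ 0.979400
step 2 [2y] zero: DF = P = 1937/2000 ≈ 0.968500

1 1 4897/5000
2 2 1937/2000
DF(2y) is solved at step 2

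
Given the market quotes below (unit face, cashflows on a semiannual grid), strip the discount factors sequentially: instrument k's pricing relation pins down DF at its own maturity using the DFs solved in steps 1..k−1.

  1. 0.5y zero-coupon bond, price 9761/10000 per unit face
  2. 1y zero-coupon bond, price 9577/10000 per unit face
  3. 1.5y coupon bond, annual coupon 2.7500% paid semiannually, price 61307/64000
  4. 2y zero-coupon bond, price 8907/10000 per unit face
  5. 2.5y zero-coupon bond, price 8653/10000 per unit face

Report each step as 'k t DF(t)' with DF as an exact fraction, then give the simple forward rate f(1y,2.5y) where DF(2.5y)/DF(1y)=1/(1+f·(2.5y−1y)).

step 1 [0.5y] zero: DF = P = 9761/10000 ≈ 0.976100
step 2 [1y] zero: DF = P = 9577/10000 ≈ 0.957700
step 3 [1.5y] bond c/2=11/800: DF=(61307/64000 − 11/800·(0.976100+0.957700))/(1+11/800) = 9187/10000 ≈ 0.918700
step 4 [2y] zero: DF = P = 8907/10000 ≈ 0.890700
step 5 [2.5y] zero: DF = P = 8653/10000 ≈ 0.865300

1 1/2 9761/10000
2 1 9577/10000
3 3/2 9187/10000
4 2 8907/10000
5 5/2 8653/10000
f(1y,2.5y) = ((9577/10000)/(8653/10000) − 1)/(3/2) = 616/8653 ≈ 7.1189%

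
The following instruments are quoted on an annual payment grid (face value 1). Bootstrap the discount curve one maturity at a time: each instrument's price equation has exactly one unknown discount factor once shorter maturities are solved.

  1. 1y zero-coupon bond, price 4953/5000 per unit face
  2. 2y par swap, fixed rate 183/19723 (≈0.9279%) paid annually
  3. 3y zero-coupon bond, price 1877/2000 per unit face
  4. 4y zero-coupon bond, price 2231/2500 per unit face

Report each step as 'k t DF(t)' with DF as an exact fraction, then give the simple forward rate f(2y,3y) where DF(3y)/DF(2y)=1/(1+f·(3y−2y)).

1 1 4953/5000
2 2 9817/10000
3 3 1877/2000
4 4 2231/2500
f(2y,3y) = ((9817/10000)/(1877/2000) − 1)/(1) = 432/9385 ≈ 4.6031%

step 1 [1y] zero: DF = P = 4953/5000 ≈ 0.990600
step 2 [2y] swap r/1=183/19723: DF=(1 − 183/19723·(0.990600))/(1+183/19723) = 9817/10000 ≈ 0.981700
step 3 [3y] zero: DF = P = 1877/2000 ≈ 0.938500
step 4 [4y] zero: DF = P = 2231/2500 ≈ 0.892400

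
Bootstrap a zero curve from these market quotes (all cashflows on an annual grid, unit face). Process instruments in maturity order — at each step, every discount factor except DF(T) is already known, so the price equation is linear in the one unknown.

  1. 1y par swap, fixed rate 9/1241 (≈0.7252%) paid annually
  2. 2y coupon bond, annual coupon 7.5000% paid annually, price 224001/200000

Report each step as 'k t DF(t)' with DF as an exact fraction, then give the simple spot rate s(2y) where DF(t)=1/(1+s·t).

1 1 1241/1250
2 2 4863/5000
s(2y) = (1/(4863/5000) − 1)/(2) = 137/9726 ≈ 1.4086%

step 1 [1y] swap r/1=9/1241: DF=(1 − 9/1241·(0))/(1+9/1241) = 1241/1250 ≈ 0.992800
step 2 [2y] bond c/1=3/40: DF=(224001/200000 − 3/40·(0.992800))/(1+3/40) = 4863/5000 ≈ 0.972600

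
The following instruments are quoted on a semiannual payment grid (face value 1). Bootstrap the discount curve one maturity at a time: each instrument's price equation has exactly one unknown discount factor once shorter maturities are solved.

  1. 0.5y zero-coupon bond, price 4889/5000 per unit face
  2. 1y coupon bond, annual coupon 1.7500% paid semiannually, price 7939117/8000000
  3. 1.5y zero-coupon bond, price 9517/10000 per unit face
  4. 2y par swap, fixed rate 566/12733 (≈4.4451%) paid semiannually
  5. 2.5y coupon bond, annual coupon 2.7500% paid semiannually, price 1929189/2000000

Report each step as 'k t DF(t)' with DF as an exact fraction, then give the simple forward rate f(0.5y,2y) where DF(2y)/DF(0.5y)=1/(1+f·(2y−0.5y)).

1 1/2 4889/5000
2 1 9753/10000
3 3/2 9517/10000
4 2 9151/10000
5 5/2 8997/10000
f(0.5y,2y) = ((4889/5000)/(9151/10000) − 1)/(3/2) = 418/9151 ≈ 4.5678%

step 1 [0.5y] zero: DF = P = 4889/5000 ≈ 0.977800
step 2 [1y] bond c/2=7/800: DF=(7939117/8000000 − 7/800·(0.977800))/(1+7/800) = 9753/10000 ≈ 0.975300
step 3 [1.5y] zero: DF = P = 9517/10000 ≈ 0.951700
step 4 [2y] swap r/2=283/12733: DF=(1 − 283/12733·(0.977800+0.975300+0.951700))/(1+283/12733) = 9151/10000 ≈ 0.915100
step 5 [2.5y] bond c/2=11/800: DF=(1929189/2000000 − 11/800·(0.977800+0.975300+0.951700+0.915100))/(1+11/800) = 8997/10000 ≈ 0.899700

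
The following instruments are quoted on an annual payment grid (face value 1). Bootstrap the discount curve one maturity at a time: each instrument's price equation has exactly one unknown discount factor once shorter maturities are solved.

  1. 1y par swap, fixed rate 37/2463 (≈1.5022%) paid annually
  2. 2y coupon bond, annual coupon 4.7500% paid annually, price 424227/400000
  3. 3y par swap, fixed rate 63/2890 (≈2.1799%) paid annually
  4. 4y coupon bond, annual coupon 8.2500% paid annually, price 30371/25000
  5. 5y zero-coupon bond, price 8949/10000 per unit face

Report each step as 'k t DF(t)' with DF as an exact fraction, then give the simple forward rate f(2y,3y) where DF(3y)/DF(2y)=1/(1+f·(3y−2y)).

step 1 [1y] swap r/1=37/2463: DF=(1 − 37/2463·(0))/(1+37/2463) = 2463/2500 ≈ 0.985200
step 2 [2y] bond c/1=19/400: DF=(424227/400000 − 19/400·(0.985200))/(1+19/400) = 4839/5000 ≈ 0.967800
step 3 [3y] swap r/1=63/2890: DF=(1 − 63/2890·(0.985200+0.967800))/(1+63/2890) = 937/1000 ≈ 0.937000
step 4 [4y] bond c/1=33/400: DF=(30371/25000 − 33/400·(0.985200+0.967800+0.937000))/(1+33/400) = 451/500 ≈ 0.902000
step 5 [5y] zero: DF = P = 8949/10000 ≈ 0.894900

1 1 2463/2500
2 2 4839/5000
3 3 937/1000
4 4 451/500
5 5 8949/10000
f(2y,3y) = ((4839/5000)/(937/1000) − 1)/(1) = 154/4685 ≈ 3.2871%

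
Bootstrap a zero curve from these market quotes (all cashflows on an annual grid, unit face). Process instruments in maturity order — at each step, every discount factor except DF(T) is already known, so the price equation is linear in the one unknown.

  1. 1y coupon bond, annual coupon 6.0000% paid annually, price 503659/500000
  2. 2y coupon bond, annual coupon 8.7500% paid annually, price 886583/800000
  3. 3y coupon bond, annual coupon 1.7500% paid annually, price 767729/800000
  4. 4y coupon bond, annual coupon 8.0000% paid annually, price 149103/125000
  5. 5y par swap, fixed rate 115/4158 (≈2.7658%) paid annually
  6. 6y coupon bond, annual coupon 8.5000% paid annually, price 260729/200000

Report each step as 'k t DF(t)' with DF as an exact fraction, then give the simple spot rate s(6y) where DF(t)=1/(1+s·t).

step 1 [1y] bond c/1=3/50: DF=(503659/500000 − 3/50·(0))/(1+3/50) = 9503/10000 ≈ 0.950300
step 2 [2y] bond c/1=7/80: DF=(886583/800000 − 7/80·(0.950300))/(1+7/80) = 4713/5000 ≈ 0.942600
step 3 [3y] bond c/1=7/400: DF=(767729/800000 − 7/400·(0.950300+0.942600))/(1+7/400) = 4553/5000 ≈ 0.910600
step 4 [4y] bond c/1=2/25: DF=(149103/125000 − 2/25·(0.950300+0.942600+0.910600))/(1+2/25) = 1121/1250 ≈ 0.896800
step 5 [5y] swap r/1=115/4158: DF=(1 − 115/4158·(0.950300+0.942600+0.910600+0.896800))/(1+115/4158) = 1747/2000 ≈ 0.873500
step 6 [6y] bond c/1=17/200: DF=(260729/200000 − 17/200·(0.950300+0.942600+0.910600+0.896800+0.873500))/(1+17/200) = 527/625 ≈ 0.843200

1 1 9503/10000
2 2 4713/5000
3 3 4553/5000
4 4 1121/1250
5 5 1747/2000
6 6 527/625
s(6y) = (1/(527/625) − 1)/(6) = 49/1581 ≈ 3.0993%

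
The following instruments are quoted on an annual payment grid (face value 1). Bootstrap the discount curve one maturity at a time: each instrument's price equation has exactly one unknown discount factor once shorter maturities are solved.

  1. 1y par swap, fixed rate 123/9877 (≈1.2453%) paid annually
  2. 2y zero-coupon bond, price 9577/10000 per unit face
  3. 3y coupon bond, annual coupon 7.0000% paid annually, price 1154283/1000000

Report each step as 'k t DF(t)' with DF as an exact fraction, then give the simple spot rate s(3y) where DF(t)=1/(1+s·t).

1 1 9877/10000
2 2 9577/10000
3 3 1903/2000
s(3y) = (1/(1903/2000) − 1)/(3) = 97/5709 ≈ 1.6991%

step 1 [1y] swap r/1=123/9877: DF=(1 − 123/9877·(0))/(1+123/9877) = 9877/10000 ≈ 0.987700
step 2 [2y] zero: DF = P = 9577/10000 ≈ 0.957700
step 3 [3y] bond c/1=7/100: DF=(1154283/1000000 − 7/100·(0.987700+0.957700))/(1+7/100) = 1903/2000 ≈ 0.951500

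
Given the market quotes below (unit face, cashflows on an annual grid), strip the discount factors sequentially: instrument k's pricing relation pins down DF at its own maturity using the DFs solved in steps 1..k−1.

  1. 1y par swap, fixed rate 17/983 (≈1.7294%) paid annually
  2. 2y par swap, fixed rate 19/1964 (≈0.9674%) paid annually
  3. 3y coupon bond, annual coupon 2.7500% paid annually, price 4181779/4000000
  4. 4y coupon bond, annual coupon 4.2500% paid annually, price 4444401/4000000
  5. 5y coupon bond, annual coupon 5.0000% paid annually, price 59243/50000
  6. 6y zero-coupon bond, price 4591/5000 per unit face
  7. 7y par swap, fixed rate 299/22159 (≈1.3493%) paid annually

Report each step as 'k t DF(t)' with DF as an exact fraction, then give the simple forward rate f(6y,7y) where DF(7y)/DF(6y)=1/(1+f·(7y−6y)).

step 1 [1y] swap r/1=17/983: DF=(1 − 17/983·(0))/(1+17/983) = 983/1000 ≈ 0.983000
step 2 [2y] swap r/1=19/1964: DF=(1 − 19/1964·(0.983000))/(1+19/1964) = 981/1000 ≈ 0.981000
step 3 [3y] bond c/1=11/400: DF=(4181779/4000000 − 11/400·(0.983000+0.981000))/(1+11/400) = 9649/10000 ≈ 0.964900
step 4 [4y] bond c/1=17/400: DF=(4444401/4000000 − 17/400·(0.983000+0.981000+0.964900))/(1+17/400) = 1183/1250 ≈ 0.946400
step 5 [5y] bond c/1=1/20: DF=(59243/50000 − 1/20·(0.983000+0.981000+0.964900+0.946400))/(1+1/20) = 9439/10000 ≈ 0.943900
step 6 [6y] zero: DF = P = 4591/5000 ≈ 0.918200
step 7 [7y] swap r/1=299/22159: DF=(1 − 299/22159·(0.983000+0.981000+0.964900+0.946400+0.943900+0.918200))/(1+299/22159) = 9103/10000 ≈ 0.910300

1 1 983/1000
2 2 981/1000
3 3 9649/10000
4 4 1183/1250
5 5 9439/10000
6 6 4591/5000
7 7 9103/10000
f(6y,7y) = ((4591/5000)/(9103/10000) − 1)/(1) = 79/9103 ≈ 0.8678%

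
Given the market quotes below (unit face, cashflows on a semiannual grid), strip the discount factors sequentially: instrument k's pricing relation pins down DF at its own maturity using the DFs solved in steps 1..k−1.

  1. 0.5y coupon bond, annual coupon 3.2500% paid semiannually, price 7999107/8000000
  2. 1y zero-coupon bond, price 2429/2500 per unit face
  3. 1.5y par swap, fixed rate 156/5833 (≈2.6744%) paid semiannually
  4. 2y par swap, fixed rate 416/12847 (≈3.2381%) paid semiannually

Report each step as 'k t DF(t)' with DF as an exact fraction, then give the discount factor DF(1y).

1 1/2 9839/10000
2 1 2429/2500
3 3/2 961/1000
4 2 586/625
DF(1y) = 2429/2500 ≈ 0.971600

step 1 [0.5y] bond c/2=13/800: DF=(7999107/8000000 − 13/800·(0))/(1+13/800) = 9839/10000 ≈ 0.983900
step 2 [1y] zero: DF = P = 2429/2500 ≈ 0.971600
step 3 [1.5y] swap r/2=78/5833: DF=(1 − 78/5833·(0.983900+0.971600))/(1+78/5833) = 961/1000 ≈ 0.961000
step 4 [2y] swap r/2=208/12847: DF=(1 − 208/12847·(0.983900+0.971600+0.961000))/(1+208/12847) = 586/625 ≈ 0.937600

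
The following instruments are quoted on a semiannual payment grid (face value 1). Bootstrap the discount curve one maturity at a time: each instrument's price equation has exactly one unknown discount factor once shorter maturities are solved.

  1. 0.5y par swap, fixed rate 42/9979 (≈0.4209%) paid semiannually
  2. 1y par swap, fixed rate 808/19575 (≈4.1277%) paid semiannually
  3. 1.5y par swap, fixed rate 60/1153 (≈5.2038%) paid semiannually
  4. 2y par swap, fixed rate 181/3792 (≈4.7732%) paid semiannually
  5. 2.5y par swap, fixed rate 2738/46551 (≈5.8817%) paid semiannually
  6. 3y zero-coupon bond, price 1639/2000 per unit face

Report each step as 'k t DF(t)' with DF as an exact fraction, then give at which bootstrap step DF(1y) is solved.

1 1/2 9979/10000
2 1 2399/2500
3 3/2 37/40
4 2 1819/2000
5 5/2 8631/10000
6 3 1639/2000
DF(1y) is solved at step 2

step 1 [0.5y] swap r/2=21/9979: DF=(1 − 21/9979·(0))/(1+21/9979) = 9979/10000 ≈ 0.997900
step 2 [1y] swap r/2=404/19575: DF=(1 − 404/19575·(0.997900))/(1+404/19575) = 2399/2500 ≈ 0.959600
step 3 [1.5y] swap r/2=30/1153: DF=(1 − 30/1153·(0.997900+0.959600))/(1+30/1153) = 37/40 ≈ 0.925000
step 4 [2y] swap r/2=181/7584: DF=(1 − 181/7584·(0.997900+0.959600+0.925000))/(1+181/7584) = 1819/2000 ≈ 0.909500
step 5 [2.5y] swap r/2=1369/46551: DF=(1 − 1369/46551·(0.997900+0.959600+0.925000+0.909500))/(1+1369/46551) = 8631/10000 ≈ 0.863100
step 6 [3y] zero: DF = P = 1639/2000 ≈ 0.819500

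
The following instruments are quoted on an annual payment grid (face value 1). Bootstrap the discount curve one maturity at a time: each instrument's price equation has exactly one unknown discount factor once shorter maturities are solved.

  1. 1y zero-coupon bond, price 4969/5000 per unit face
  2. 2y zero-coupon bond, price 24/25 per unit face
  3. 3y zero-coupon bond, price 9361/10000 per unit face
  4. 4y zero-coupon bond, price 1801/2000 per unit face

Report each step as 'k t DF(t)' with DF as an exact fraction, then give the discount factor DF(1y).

1 1 4969/5000
2 2 24/25
3 3 9361/10000
4 4 1801/2000
DF(1y) = 4969/5000 ≈ 0.993800

step 1 [1y] zero: DF = P = 4969/5000 ≈ 0.993800
step 2 [2y] zero: DF = P = 24/25 ≈ 0.960000
step 3 [3y] zero: DF = P = 9361/10000 ≈ 0.936100
step 4 [4y] zero: DF = P = 1801/2000 ≈ 0.900500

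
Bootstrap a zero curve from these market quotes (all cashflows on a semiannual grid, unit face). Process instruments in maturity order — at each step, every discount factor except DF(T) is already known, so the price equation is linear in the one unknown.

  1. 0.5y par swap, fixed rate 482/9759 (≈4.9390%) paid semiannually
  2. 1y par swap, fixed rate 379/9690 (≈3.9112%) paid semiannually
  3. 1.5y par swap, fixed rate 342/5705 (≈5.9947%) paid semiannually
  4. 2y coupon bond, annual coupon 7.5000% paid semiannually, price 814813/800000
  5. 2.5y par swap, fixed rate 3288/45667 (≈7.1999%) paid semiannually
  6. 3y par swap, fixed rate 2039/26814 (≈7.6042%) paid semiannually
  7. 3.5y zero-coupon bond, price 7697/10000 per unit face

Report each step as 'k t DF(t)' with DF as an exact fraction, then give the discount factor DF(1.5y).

step 1 [0.5y] swap r/2=241/9759: DF=(1 − 241/9759·(0))/(1+241/9759) = 9759/10000 ≈ 0.975900
step 2 [1y] swap r/2=379/19380: DF=(1 − 379/19380·(0.975900))/(1+379/19380) = 9621/10000 ≈ 0.962100
step 3 [1.5y] swap r/2=171/5705: DF=(1 − 171/5705·(0.975900+0.962100))/(1+171/5705) = 1829/2000 ≈ 0.914500
step 4 [2y] bond c/2=3/80: DF=(814813/800000 − 3/80·(0.975900+0.962100+0.914500))/(1+3/80) = 4393/5000 ≈ 0.878600
step 5 [2.5y] swap r/2=1644/45667: DF=(1 − 1644/45667·(0.975900+0.962100+0.914500+0.878600))/(1+1644/45667) = 2089/2500 ≈ 0.835600
step 6 [3y] swap r/2=2039/53628: DF=(1 − 2039/53628·(0.975900+0.962100+0.914500+0.878600+0.835600))/(1+2039/53628) = 7961/10000 ≈ 0.796100
step 7 [3.5y] zero: DF = P = 7697/10000 ≈ 0.769700

1 1/2 9759/10000
2 1 9621/10000
3 3/2 1829/2000
4 2 4393/5000
5 5/2 2089/2500
6 3 7961/10000
7 7/2 7697/10000
DF(1.5y) = 1829/2000 ≈ 0.914500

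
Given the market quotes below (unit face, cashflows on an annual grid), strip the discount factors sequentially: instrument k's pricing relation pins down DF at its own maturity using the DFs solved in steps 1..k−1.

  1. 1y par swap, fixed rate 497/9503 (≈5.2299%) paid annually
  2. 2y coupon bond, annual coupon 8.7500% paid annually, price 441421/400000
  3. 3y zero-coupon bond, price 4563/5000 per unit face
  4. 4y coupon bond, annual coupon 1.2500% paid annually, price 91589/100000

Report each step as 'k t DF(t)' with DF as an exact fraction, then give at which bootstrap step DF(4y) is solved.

step 1 [1y] swap r/1=497/9503: DF=(1 − 497/9503·(0))/(1+497/9503) = 9503/10000 ≈ 0.950300
step 2 [2y] bond c/1=7/80: DF=(441421/400000 − 7/80·(0.950300))/(1+7/80) = 9383/10000 ≈ 0.938300
step 3 [3y] zero: DF = P = 4563/5000 ≈ 0.912600
step 4 [4y] bond c/1=1/80: DF=(91589/100000 − 1/80·(0.950300+0.938300+0.912600))/(1+1/80) = 87/100 ≈ 0.870000

1 1 9503/10000
2 2 9383/10000
3 3 4563/5000
4 4 87/100
DF(4y) is solved at step 4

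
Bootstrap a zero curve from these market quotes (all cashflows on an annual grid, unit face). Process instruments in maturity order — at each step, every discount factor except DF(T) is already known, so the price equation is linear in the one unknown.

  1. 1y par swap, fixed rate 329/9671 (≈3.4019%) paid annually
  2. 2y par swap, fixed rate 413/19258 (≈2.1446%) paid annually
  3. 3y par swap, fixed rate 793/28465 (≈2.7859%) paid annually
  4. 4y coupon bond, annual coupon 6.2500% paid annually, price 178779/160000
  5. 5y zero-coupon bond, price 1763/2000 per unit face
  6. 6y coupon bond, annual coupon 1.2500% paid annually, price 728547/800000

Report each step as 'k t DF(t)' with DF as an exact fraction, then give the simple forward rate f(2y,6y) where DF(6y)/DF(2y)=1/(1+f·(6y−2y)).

1 1 9671/10000
2 2 9587/10000
3 3 9207/10000
4 4 4421/5000
5 5 1763/2000
6 6 337/400
f(2y,6y) = ((9587/10000)/(337/400) − 1)/(4) = 581/16850 ≈ 3.4481%

step 1 [1y] swap r/1=329/9671: DF=(1 − 329/9671·(0))/(1+329/9671) = 9671/10000 ≈ 0.967100
step 2 [2y] swap r/1=413/19258: DF=(1 − 413/19258·(0.967100))/(1+413/19258) = 9587/10000 ≈ 0.958700
step 3 [3y] swap r/1=793/28465: DF=(1 − 793/28465·(0.967100+0.958700))/(1+793/28465) = 9207/10000 ≈ 0.920700
step 4 [4y] bond c/1=1/16: DF=(178779/160000 − 1/16·(0.967100+0.958700+0.920700))/(1+1/16) = 4421/5000 ≈ 0.884200
step 5 [5y] zero: DF = P = 1763/2000 ≈ 0.881500
step 6 [6y] bond c/1=1/80: DF=(728547/800000 − 1/80·(0.967100+0.958700+0.920700+0.884200+0.881500))/(1+1/80) = 337/400 ≈ 0.842500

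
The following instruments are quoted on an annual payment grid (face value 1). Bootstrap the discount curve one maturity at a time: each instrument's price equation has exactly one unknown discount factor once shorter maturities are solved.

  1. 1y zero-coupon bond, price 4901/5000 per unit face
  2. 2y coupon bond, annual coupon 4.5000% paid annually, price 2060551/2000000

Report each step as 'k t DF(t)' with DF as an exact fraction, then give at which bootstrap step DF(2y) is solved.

step 1 [1y] zero: DF = P = 4901/5000 ≈ 0.980200
step 2 [2y] bond c/1=9/200: DF=(2060551/2000000 − 9/200·(0.980200))/(1+9/200) = 9437/10000 ≈ 0.943700

1 1 4901/5000
2 2 9437/10000
DF(2y) is solved at step 2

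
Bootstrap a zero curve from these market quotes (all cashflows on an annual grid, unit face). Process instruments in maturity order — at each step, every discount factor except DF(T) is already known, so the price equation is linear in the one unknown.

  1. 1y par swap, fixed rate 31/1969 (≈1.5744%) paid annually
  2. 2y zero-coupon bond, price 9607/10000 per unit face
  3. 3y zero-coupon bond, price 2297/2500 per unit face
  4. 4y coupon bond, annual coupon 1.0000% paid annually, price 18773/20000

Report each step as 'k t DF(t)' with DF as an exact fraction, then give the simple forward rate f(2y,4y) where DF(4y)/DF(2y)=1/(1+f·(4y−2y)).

step 1 [1y] swap r/1=31/1969: DF=(1 − 31/1969·(0))/(1+31/1969) = 1969/2000 ≈ 0.984500
step 2 [2y] zero: DF = P = 9607/10000 ≈ 0.960700
step 3 [3y] zero: DF = P = 2297/2500 ≈ 0.918800
step 4 [4y] bond c/1=1/100: DF=(18773/20000 − 1/100·(0.984500+0.960700+0.918800))/(1+1/100) = 901/1000 ≈ 0.901000

1 1 1969/2000
2 2 9607/10000
3 3 2297/2500
4 4 901/1000
f(2y,4y) = ((9607/10000)/(901/1000) − 1)/(2) = 597/18020 ≈ 3.3130%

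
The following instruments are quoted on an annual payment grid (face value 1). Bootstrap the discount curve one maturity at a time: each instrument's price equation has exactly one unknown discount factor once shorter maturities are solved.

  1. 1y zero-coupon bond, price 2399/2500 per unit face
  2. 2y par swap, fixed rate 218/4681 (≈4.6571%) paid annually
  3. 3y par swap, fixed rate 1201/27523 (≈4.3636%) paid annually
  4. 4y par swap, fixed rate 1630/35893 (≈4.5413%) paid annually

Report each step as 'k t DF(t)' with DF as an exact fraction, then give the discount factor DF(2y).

1 1 2399/2500
2 2 1141/1250
3 3 8799/10000
4 4 837/1000
DF(2y) = 1141/1250 ≈ 0.912800

step 1 [1y] zero: DF = P = 2399/2500 ≈ 0.959600
step 2 [2y] swap r/1=218/4681: DF=(1 − 218/4681·(0.959600))/(1+218/4681) = 1141/1250 ≈ 0.912800
step 3 [3y] swap r/1=1201/27523: DF=(1 − 1201/27523·(0.959600+0.912800))/(1+1201/27523) = 8799/10000 ≈ 0.879900
step 4 [4y] swap r/1=1630/35893: DF=(1 − 1630/35893·(0.959600+0.912800+0.879900))/(1+1630/35893) = 837/1000 ≈ 0.837000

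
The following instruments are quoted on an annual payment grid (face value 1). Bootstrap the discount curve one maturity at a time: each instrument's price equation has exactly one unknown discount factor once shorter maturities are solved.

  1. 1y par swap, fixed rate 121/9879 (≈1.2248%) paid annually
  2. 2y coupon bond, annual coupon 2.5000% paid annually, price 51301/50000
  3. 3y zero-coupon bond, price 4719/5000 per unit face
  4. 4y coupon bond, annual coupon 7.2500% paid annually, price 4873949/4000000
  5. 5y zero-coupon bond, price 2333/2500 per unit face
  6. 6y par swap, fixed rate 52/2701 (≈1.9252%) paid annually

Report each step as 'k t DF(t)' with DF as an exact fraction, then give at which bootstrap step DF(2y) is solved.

1 1 9879/10000
2 2 9769/10000
3 3 4719/5000
4 4 1879/2000
5 5 2333/2500
6 6 2227/2500
DF(2y) is solved at step 2

step 1 [1y] swap r/1=121/9879: DF=(1 − 121/9879·(0))/(1+121/9879) = 9879/10000 ≈ 0.987900
step 2 [2y] bond c/1=1/40: DF=(51301/50000 − 1/40·(0.987900))/(1+1/40) = 9769/10000 ≈ 0.976900
step 3 [3y] zero: DF = P = 4719/5000 ≈ 0.943800
step 4 [4y] bond c/1=29/400: DF=(4873949/4000000 − 29/400·(0.987900+0.976900+0.943800))/(1+29/400) = 1879/2000 ≈ 0.939500
step 5 [5y] zero: DF = P = 2333/2500 ≈ 0.933200
step 6 [6y] swap r/1=52/2701: DF=(1 − 52/2701·(0.987900+0.976900+0.943800+0.939500+0.933200))/(1+52/2701) = 2227/2500 ≈ 0.890800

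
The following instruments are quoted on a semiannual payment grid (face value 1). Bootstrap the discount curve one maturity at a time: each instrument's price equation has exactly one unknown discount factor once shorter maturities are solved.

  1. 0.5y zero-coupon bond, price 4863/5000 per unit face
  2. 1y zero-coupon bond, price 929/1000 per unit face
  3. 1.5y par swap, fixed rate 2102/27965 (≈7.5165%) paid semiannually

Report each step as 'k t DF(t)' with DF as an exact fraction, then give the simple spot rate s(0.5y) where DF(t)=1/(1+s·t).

1 1/2 4863/5000
2 1 929/1000
3 3/2 8949/10000
s(0.5y) = (1/(4863/5000) − 1)/(1/2) = 274/4863 ≈ 5.6344%

step 1 [0.5y] zero: DF = P = 4863/5000 ≈ 0.972600
step 2 [1y] zero: DF = P = 929/1000 ≈ 0.929000
step 3 [1.5y] swap r/2=1051/27965: DF=(1 − 1051/27965·(0.972600+0.929000))/(1+1051/27965) = 8949/10000 ≈ 0.894900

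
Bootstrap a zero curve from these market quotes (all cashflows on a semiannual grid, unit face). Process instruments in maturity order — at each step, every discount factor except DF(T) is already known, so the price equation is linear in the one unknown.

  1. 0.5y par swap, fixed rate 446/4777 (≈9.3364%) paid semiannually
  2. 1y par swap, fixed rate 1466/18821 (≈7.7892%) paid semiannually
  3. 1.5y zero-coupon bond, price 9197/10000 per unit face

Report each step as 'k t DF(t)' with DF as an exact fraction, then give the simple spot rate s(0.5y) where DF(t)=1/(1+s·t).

1 1/2 4777/5000
2 1 9267/10000
3 3/2 9197/10000
s(0.5y) = (1/(4777/5000) − 1)/(1/2) = 446/4777 ≈ 9.3364%

step 1 [0.5y] swap r/2=223/4777: DF=(1 − 223/4777·(0))/(1+223/4777) = 4777/5000 ≈ 0.955400
step 2 [1y] swap r/2=733/18821: DF=(1 − 733/18821·(0.955400))/(1+733/18821) = 9267/10000 ≈ 0.926700
step 3 [1.5y] zero: DF = P = 9197/10000 ≈ 0.919700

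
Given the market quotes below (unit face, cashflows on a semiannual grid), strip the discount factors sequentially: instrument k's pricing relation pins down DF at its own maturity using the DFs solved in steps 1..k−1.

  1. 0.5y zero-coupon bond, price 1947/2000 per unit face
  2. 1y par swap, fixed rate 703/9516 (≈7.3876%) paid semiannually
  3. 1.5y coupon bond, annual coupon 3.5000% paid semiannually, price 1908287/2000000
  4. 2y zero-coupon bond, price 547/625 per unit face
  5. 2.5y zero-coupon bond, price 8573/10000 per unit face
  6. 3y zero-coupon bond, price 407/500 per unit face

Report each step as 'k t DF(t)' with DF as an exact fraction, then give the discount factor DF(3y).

step 1 [0.5y] zero: DF = P = 1947/2000 ≈ 0.973500
step 2 [1y] swap r/2=703/19032: DF=(1 − 703/19032·(0.973500))/(1+703/19032) = 9297/10000 ≈ 0.929700
step 3 [1.5y] bond c/2=7/400: DF=(1908287/2000000 − 7/400·(0.973500+0.929700))/(1+7/400) = 181/200 ≈ 0.905000
step 4 [2y] zero: DF = P = 547/625 ≈ 0.875200
step 5 [2.5y] zero: DF = P = 8573/10000 ≈ 0.857300
step 6 [3y] zero: DF = P = 407/500 ≈ 0.814000

1 1/2 1947/2000
2 1 9297/10000
3 3/2 181/200
4 2 547/625
5 5/2 8573/10000
6 3 407/500
DF(3y) = 407/500 ≈ 0.814000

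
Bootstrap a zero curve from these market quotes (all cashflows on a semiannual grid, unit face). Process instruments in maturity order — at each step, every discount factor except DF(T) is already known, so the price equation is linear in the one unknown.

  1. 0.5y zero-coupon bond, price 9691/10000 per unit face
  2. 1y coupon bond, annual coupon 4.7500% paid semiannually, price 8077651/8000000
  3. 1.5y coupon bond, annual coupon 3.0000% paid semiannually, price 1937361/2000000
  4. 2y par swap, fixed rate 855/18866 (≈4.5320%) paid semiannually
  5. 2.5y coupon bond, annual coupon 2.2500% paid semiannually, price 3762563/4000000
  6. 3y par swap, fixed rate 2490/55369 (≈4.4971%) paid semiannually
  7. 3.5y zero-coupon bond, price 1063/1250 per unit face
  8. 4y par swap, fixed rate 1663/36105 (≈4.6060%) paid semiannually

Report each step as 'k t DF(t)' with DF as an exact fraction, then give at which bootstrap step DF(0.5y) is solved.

1 1/2 9691/10000
2 1 4819/5000
3 3/2 4629/5000
4 2 1829/2000
5 5/2 4441/5000
6 3 1751/2000
7 7/2 1063/1250
8 4 8337/10000
DF(0.5y) is solved at step 1

step 1 [0.5y] zero: DF = P = 9691/10000 ≈ 0.969100
step 2 [1y] bond c/2=19/800: DF=(8077651/8000000 − 19/800·(0.969100))/(1+19/800) = 4819/5000 ≈ 0.963800
step 3 [1.5y] bond c/2=3/200: DF=(1937361/2000000 − 3/200·(0.969100+0.963800))/(1+3/200) = 4629/5000 ≈ 0.925800
step 4 [2y] swap r/2=855/37732: DF=(1 − 855/37732·(0.969100+0.963800+0.925800))/(1+855/37732) = 1829/2000 ≈ 0.914500
step 5 [2.5y] bond c/2=9/800: DF=(3762563/4000000 − 9/800·(0.969100+0.963800+0.925800+0.914500))/(1+9/800) = 4441/5000 ≈ 0.888200
step 6 [3y] swap r/2=1245/55369: DF=(1 − 1245/55369·(0.969100+0.963800+0.925800+0.914500+0.888200))/(1+1245/55369) = 1751/2000 ≈ 0.875500
step 7 [3.5y] zero: DF = P = 1063/1250 ≈ 0.850400
step 8 [4y] swap r/2=1663/72210: DF=(1 − 1663/72210·(0.969100+0.963800+0.925800+0.914500+0.888200+0.875500+0.850400))/(1+1663/72210) = 8337/10000 ≈ 0.833700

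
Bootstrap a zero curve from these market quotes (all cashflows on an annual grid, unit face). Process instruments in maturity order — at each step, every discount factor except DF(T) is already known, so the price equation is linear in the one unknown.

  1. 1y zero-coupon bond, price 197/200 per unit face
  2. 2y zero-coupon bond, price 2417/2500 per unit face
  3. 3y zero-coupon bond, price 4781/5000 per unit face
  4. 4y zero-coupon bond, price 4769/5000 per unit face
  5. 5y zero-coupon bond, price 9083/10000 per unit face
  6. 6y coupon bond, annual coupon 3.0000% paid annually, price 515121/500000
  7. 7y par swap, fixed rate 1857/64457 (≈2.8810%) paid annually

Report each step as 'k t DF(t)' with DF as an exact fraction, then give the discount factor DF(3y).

step 1 [1y] zero: DF = P = 197/200 ≈ 0.985000
step 2 [2y] zero: DF = P = 2417/2500 ≈ 0.966800
step 3 [3y] zero: DF = P = 4781/5000 ≈ 0.956200
step 4 [4y] zero: DF = P = 4769/5000 ≈ 0.953800
step 5 [5y] zero: DF = P = 9083/10000 ≈ 0.908300
step 6 [6y] bond c/1=3/100: DF=(515121/500000 − 3/100·(0.985000+0.966800+0.956200+0.953800+0.908300))/(1+3/100) = 8613/10000 ≈ 0.861300
step 7 [7y] swap r/1=1857/64457: DF=(1 − 1857/64457·(0.985000+0.966800+0.956200+0.953800+0.908300+0.861300))/(1+1857/64457) = 8143/10000 ≈ 0.814300

1 1 197/200
2 2 2417/2500
3 3 4781/5000
4 4 4769/5000
5 5 9083/10000
6 6 8613/10000
7 7 8143/10000
DF(3y) = 4781/5000 ≈ 0.956200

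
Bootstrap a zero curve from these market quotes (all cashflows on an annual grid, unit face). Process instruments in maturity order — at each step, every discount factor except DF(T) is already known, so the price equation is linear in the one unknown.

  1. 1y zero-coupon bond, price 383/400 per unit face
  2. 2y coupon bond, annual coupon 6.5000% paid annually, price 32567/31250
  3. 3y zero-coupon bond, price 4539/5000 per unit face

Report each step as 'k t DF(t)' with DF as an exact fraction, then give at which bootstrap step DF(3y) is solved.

step 1 [1y] zero: DF = P = 383/400 ≈ 0.957500
step 2 [2y] bond c/1=13/200: DF=(32567/31250 − 13/200·(0.957500))/(1+13/200) = 9201/10000 ≈ 0.920100
step 3 [3y] zero: DF = P = 4539/5000 ≈ 0.907800

1 1 383/400
2 2 9201/10000
3 3 4539/5000
DF(3y) is solved at step 3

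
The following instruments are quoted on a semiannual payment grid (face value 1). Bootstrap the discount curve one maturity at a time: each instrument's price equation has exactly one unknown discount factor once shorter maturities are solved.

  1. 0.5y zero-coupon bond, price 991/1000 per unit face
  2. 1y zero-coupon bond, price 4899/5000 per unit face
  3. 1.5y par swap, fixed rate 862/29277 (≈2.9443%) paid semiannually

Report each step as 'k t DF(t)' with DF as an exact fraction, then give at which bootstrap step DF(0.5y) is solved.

1 1/2 991/1000
2 1 4899/5000
3 3/2 9569/10000
DF(0.5y) is solved at step 1

step 1 [0.5y] zero: DF = P = 991/1000 ≈ 0.991000
step 2 [1y] zero: DF = P = 4899/5000 ≈ 0.979800
step 3 [1.5y] swap r/2=431/29277: DF=(1 − 431/29277·(0.991000+0.979800))/(1+431/29277) = 9569/10000 ≈ 0.956900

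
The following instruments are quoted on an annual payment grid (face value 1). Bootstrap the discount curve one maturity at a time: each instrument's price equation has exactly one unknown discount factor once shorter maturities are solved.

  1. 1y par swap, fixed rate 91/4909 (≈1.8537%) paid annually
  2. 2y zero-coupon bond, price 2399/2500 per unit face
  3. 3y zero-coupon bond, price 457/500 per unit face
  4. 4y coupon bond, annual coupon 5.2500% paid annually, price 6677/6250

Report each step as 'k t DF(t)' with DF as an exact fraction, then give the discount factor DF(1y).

step 1 [1y] swap r/1=91/4909: DF=(1 − 91/4909·(0))/(1+91/4909) = 4909/5000 ≈ 0.981800
step 2 [2y] zero: DF = P = 2399/2500 ≈ 0.959600
step 3 [3y] zero: DF = P = 457/500 ≈ 0.914000
step 4 [4y] bond c/1=21/400: DF=(6677/6250 − 21/400·(0.981800+0.959600+0.914000))/(1+21/400) = 4363/5000 ≈ 0.872600

1 1 4909/5000
2 2 2399/2500
3 3 457/500
4 4 4363/5000
DF(1y) = 4909/5000 ≈ 0.981800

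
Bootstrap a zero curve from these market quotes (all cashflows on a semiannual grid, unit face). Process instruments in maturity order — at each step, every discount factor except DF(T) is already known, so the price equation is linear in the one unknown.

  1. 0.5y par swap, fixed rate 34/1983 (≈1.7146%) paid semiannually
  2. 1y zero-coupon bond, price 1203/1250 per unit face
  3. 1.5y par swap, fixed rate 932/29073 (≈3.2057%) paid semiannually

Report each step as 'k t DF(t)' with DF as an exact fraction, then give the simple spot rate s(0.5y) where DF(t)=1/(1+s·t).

1 1/2 1983/2000
2 1 1203/1250
3 3/2 4767/5000
s(0.5y) = (1/(1983/2000) − 1)/(1/2) = 34/1983 ≈ 1.7146%

step 1 [0.5y] swap r/2=17/1983: DF=(1 − 17/1983·(0))/(1+17/1983) = 1983/2000 ≈ 0.991500
step 2 [1y] zero: DF = P = 1203/1250 ≈ 0.962400
step 3 [1.5y] swap r/2=466/29073: DF=(1 − 466/29073·(0.991500+0.962400))/(1+466/29073) = 4767/5000 ≈ 0.953400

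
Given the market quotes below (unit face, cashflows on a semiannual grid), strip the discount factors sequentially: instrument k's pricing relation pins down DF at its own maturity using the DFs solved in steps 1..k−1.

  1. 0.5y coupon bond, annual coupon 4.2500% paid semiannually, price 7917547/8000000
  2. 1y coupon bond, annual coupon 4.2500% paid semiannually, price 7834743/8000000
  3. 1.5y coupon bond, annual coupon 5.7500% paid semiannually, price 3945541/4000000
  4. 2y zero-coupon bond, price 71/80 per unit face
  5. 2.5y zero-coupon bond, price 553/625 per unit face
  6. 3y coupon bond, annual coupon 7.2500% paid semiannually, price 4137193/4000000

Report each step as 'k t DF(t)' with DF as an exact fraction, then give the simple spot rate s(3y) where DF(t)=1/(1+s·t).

step 1 [0.5y] bond c/2=17/800: DF=(7917547/8000000 − 17/800·(0))/(1+17/800) = 9691/10000 ≈ 0.969100
step 2 [1y] bond c/2=17/800: DF=(7834743/8000000 − 17/800·(0.969100))/(1+17/800) = 2347/2500 ≈ 0.938800
step 3 [1.5y] bond c/2=23/800: DF=(3945541/4000000 − 23/800·(0.969100+0.938800))/(1+23/800) = 1811/2000 ≈ 0.905500
step 4 [2y] zero: DF = P = 71/80 ≈ 0.887500
step 5 [2.5y] zero: DF = P = 553/625 ≈ 0.884800
step 6 [3y] bond c/2=29/800: DF=(4137193/4000000 − 29/800·(0.969100+0.938800+0.905500+0.887500+0.884800))/(1+29/800) = 8377/10000 ≈ 0.837700

1 1/2 9691/10000
2 1 2347/2500
3 3/2 1811/2000
4 2 71/80
5 5/2 553/625
6 3 8377/10000
s(3y) = (1/(8377/10000) − 1)/(3) = 541/8377 ≈ 6.4582%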